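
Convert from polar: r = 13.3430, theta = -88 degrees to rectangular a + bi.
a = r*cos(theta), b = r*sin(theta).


a = 13.3430*cos(-88°) = 13.3430*0.0349 = 0.4657
b = 13.3430*sin(-88°) = 13.3430*(-0.99939) = -13.3349

0.4657 - 13.3349i


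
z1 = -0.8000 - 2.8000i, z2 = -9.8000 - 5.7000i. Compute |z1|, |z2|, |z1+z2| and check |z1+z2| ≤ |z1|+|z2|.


|z1| = sqrt((-0.8)^2 + (-2.8)^2) = sqrt(8.48) = 2.9120
|z2| = sqrt((-9.8)^2 + (-5.7)^2) = sqrt(128.53) = 11.3371
z1+z2 = -10.6000 - 8.5000i
|z1+z2| = sqrt(184.61) = 13.5871
|z1|+|z2| = 2.9120 + 11.3371 = 14.2491

|z1+z2| = 13.5871 ≤ |z1|+|z2| = 14.2491 (verified)


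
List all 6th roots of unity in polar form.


The 6th roots of unity are cis(360k/6°) for k=0..5
Angle step = 360/6 = 60°
Primitive root: cis(60°)
Primitive root = 0.5000 + 0.8660i

6 roots at angles: 0°, 60°, 120°, 180°, 240°, 300°


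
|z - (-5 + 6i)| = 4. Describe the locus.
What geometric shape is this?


|z - z0| = r is a circle with center z0 and radius r.
Center = (-5, 6), radius = 4

Circle with center (-5, 6) and radius 4


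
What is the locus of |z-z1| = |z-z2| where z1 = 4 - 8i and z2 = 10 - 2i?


Equal distances means the locus is the perpendicular bisector of z1 and z2.
Midpoint = ((4+10)/2, (-8+(-2))/2) = (7.0000, -5.0000)

Perpendicular bisector through (7.0000, -5.0000)


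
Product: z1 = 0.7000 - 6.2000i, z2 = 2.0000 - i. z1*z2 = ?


Real = 0.7*2 - (-6.2)*(-1) = 1.4 - 6.2 = -4.8
Imag = 0.7*(-1) + 2*(-6.2) = -0.7 - (12.4) = -13.1

-4.8000 - 13.1000i


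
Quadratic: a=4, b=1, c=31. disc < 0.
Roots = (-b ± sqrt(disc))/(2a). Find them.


disc = 1^2 - 4*4*31 = 1 - 496 = -495
sqrt(|disc|) = sqrt(495) = 22.2486
Real part = -1/(2*4) = -0.1250
Imag part = 22.2486/(2*4) = 2.7811

-0.1250 ± 2.7811i


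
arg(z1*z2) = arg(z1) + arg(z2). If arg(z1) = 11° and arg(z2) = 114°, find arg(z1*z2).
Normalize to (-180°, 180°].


arg(z1*z2) = 11° + 114° = 125°
Normalized to (-180°, 180°]: 125°

125°


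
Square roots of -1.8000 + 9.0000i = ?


|z| = sqrt(3.24+81) = 9.1782
sqrt((|z|+a)/2) = sqrt((9.1782+(-1.8))/2) = sqrt(3.6891) = 1.9207
sqrt((|z|-a)/2) = sqrt((9.1782-(-1.8))/2) = sqrt(5.4891) = 2.3429

±(1.9207 + 2.3429i) i.e. 1.9207 + 2.3429i and -1.9207 - 2.3429i


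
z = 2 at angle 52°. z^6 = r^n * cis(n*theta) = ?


r^6 = 2^6 = 64
n*theta = 6*52° = 312° = 312° (mod 360)
a = 64*cos(312°) = 42.8244
b = 64*sin(312°) = -47.5613

64 cis(312°) = 42.8244 - 47.5613i


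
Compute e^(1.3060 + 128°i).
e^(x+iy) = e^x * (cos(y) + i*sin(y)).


e^1.3060 = 3.6914
cos(128°) = -0.61566
sin(128°) = 0.788
Real = 3.6914*(-0.61566) = -2.2726
Imag = 3.6914*0.788 = 2.9088

-2.2726 + 2.9088i


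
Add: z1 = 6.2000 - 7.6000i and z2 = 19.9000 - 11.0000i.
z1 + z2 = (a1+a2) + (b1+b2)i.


Real: 6.2 + 19.9 = 26.1
Imag: -7.6 - 11 = -18.6

26.1000 - 18.6000i


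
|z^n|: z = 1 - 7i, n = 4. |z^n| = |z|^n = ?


|z| = sqrt(1+49) = sqrt(50) = 7.0711
|z^4| = |z|^4 = (sqrt(50))^4 = 50^2 = 2500

|z^4| = 2500


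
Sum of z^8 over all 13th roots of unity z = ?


The roots are w_k = w^k with w = e^(2*pi*i/13), and (w^k)^8 = (w^8)^k.
So S = 1 + u + u^2 + ... + u^(12) with u = w^8.
8 = 0*13 + 8, so 8 is not a multiple of 13: u = w^8 ≠ 1 (w is a primitive 13th root), while u^13 = (w^13)^8 = 1.
Geometric series: S = (1 - u^13)/(1 - u) = (1 - 1)/(1 - u) = 0

S = 0


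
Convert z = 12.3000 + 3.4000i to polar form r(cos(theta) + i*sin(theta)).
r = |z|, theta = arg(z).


r = sqrt(151.29+11.56) = sqrt(162.85) = 12.7613
theta = atan2(3.4, 12.3) = 15.4520 degrees

r = 12.7613, theta = 15.4520 degrees


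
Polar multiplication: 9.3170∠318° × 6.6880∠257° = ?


r = 9.3170 * 6.6880 = 62.3121
theta = 318° + 257° = 575° = 215° (mod 360)

62.3121 cis(215°)


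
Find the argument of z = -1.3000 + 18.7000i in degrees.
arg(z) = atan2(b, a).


Re = -1.3, Im = 18.7
arg = atan2(18.7, -1.3) = 93.9767 degrees

arg(z) = 93.9767 degrees


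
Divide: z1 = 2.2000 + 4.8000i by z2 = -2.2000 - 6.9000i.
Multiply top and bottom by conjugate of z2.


Conjugate of z2 = -2.2000 + 6.9000i
Numerator: (2.2000 + 4.8000i)(-2.2000 + 6.9000i) = -37.9600 + 4.6200i
Denominator: (-2.2)^2 + (-6.9)^2 = 52.45
Result = (-37.9600 + 4.6200i)/52.45

-0.7237 + 0.0881i


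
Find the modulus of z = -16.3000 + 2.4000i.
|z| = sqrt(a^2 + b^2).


|z| = sqrt((-16.3)^2 + 2.4^2) = sqrt(265.69 + 5.76) = sqrt(271.45) = 16.4757

|z| = 16.4757


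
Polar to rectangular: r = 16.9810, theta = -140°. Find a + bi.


a = 16.9810*cos(-140°) = 16.9810*(-0.766044) = -13.0082
b = 16.9810*sin(-140°) = 16.9810*(-0.64279) = -10.9152

-13.0082 - 10.9152i


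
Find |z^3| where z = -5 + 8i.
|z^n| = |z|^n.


|z| = sqrt(25+64) = sqrt(89) = 9.4340
|z^3| = |z|^3 = (sqrt(89))^3 = 89*sqrt(89)

|z^3| = 89*sqrt(89) ≈ 839.6243


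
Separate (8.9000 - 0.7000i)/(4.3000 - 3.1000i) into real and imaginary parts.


Multiply by conjugate: (8.9000 - 0.7000i)(4.3000 + 3.1000i) / (4.3^2 + (-3.1)^2)
Numerator real = 8.9*4.3 - (0.7)*(-3.1) = 40.44
Numerator imag = -0.7*4.3 - 8.9*(-3.1) = 24.58
Denominator = 28.1
Re(z) = 40.44/28.1 = 1.4391
Im(z) = 24.58/28.1 = 0.8747

Re(z) = 1.4391, Im(z) = 0.8747


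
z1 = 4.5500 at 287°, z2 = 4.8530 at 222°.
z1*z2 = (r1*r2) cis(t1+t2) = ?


r = 4.5500 * 4.8530 = 22.0811
theta = 287° + 222° = 509° = 149° (mod 360)

22.0811 cis(149°)


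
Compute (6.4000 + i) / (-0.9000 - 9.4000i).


Conjugate of z2 = -0.9000 + 9.4000i
Numerator: (6.4000 + i)(-0.9000 + 9.4000i) = -15.1600 + 59.2600i
Denominator: (-0.9)^2 + (-9.4)^2 = 89.17
Result = (-15.1600 + 59.2600i)/89.17

-0.1700 + 0.6646i


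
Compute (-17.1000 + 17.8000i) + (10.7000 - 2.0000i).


Real: -17.1 + 10.7 = -6.4
Imag: 17.8 - 2 = 15.8

-6.4000 + 15.8000i


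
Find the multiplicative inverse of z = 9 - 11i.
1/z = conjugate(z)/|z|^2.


|z|^2 = 81+121 = 202
1/z = (9 + 11i)/202

1/z = 0.0446 + 0.0545i


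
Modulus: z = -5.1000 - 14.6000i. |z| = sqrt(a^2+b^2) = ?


|z| = sqrt((-5.1)^2 + (-14.6)^2) = sqrt(26.01 + 213.16) = sqrt(239.17) = 15.4651

|z| = 15.4651


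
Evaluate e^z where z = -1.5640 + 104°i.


e^-1.5640 = 0.2093
cos(104°) = -0.2419
sin(104°) = 0.9703
Real = 0.2093*(-0.2419) = -0.0506
Imag = 0.2093*0.9703 = 0.2031

-0.0506 + 0.2031i


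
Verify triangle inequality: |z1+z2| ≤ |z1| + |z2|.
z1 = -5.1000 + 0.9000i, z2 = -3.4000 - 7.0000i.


|z1| = sqrt((-5.1)^2 + 0.9^2) = sqrt(26.82) = 5.1788
|z2| = sqrt((-3.4)^2 + (-7)^2) = sqrt(60.56) = 7.7820
z1+z2 = -8.5000 - 6.1000i
|z1+z2| = sqrt(109.46) = 10.4623
|z1|+|z2| = 5.1788 + 7.7820 = 12.9608

|z1+z2| = 10.4623 ≤ |z1|+|z2| = 12.9608 (verified)


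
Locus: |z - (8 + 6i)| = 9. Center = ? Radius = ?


|z - z0| = r is a circle with center z0 and radius r.
Center = (8, 6), radius = 9

Circle with center (8, 6) and radius 9


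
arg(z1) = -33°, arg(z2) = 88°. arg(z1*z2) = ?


arg(z1*z2) = -33° + 88° = 55°
Normalized to (-180°, 180°]: 55°

55°


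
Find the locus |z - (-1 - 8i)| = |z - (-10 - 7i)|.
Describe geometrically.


Equal distances means the locus is the perpendicular bisector of z1 and z2.
Midpoint = ((-1+(-10))/2, (-8+(-7))/2) = (-5.5000, -7.5000)

Perpendicular bisector through (-5.5000, -7.5000)


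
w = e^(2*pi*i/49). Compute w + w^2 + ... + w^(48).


With w = e^(2*pi*i/49), all 49 of the 49th roots of unity w^0 = 1, w, ..., w^(48) sum to 0: 1 + w + ... + w^(48) = (1 - w^49)/(1 - w) = 0 since w^49 = 1, w ≠ 1.
Removing the root 1: w + w^2 + ... + w^(48) = 0 - 1 = -1

Sum = -1


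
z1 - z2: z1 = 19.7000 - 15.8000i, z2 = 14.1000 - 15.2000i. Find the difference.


Real: 19.7 - 14.1 = 5.6
Imag: -15.8 + 15.2 = -0.6

5.6000 - 0.6000i


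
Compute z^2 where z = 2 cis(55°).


r^2 = 2^2 = 4
n*theta = 2*55° = 110° = 110° (mod 360)
a = 4*cos(110°) = -1.3681
b = 4*sin(110°) = 3.7588

4 cis(110°) = -1.3681 + 3.7588i


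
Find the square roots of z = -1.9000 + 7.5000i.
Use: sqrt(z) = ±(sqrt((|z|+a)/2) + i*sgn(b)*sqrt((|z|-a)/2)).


|z| = sqrt(3.61+56.25) = 7.7369
sqrt((|z|+a)/2) = sqrt((7.7369+(-1.9))/2) = sqrt(2.9185) = 1.7084
sqrt((|z|-a)/2) = sqrt((7.7369-(-1.9))/2) = sqrt(4.8185) = 2.1951

±(1.7084 + 2.1951i) i.e. 1.7084 + 2.1951i and -1.7084 - 2.1951i


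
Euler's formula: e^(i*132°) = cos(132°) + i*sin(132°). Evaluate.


cos(132°) = -0.6691
sin(132°) = 0.7431

e^(i*132°) = -0.6691 + 0.7431i


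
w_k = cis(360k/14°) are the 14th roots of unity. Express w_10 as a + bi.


Angle = 360*10/14 = 257.1429°
a = cos(257.1429°) = -0.2225
b = sin(257.1429°) = -0.9749

-0.2225 - 0.9749i


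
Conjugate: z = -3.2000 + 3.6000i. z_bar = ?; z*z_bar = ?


z_bar = -3.2000 - 3.6000i
z*z_bar = (-3.2)^2 + 3.6^2 = 10.24 + 12.96 = 23.2

z_bar = -3.2000 - 3.6000i, z*z_bar = 23.2


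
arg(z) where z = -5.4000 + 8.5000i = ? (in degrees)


Re = -5.4, Im = 8.5
arg = atan2(8.5, -5.4) = 122.4276 degrees

arg(z) = 122.4276 degrees


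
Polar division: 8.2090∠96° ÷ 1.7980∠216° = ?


r = 8.2090 / 1.7980 = 4.5656
theta = 96° - 216° = -120° = 240° (mod 360)

4.5656 cis(240°)


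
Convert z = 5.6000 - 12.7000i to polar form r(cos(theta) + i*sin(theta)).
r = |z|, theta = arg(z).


r = sqrt(31.36+161.29) = sqrt(192.65) = 13.8798
theta = atan2(-12.7, 5.6) = -66.2052 degrees

r = 13.8798, theta = -66.2052 degrees


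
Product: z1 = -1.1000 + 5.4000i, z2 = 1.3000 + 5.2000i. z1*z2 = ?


Real = -1.1*1.3 - 5.4*5.2 = -1.43 - 28.08 = -29.51
Imag = -1.1*5.2 + 1.3*5.4 = -5.72 + 7.02 = 1.3

-29.5100 + 1.3000i


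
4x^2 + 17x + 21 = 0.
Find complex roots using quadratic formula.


disc = 17^2 - 4*4*21 = 289 - 336 = -47
sqrt(|disc|) = sqrt(47) = 6.8557
Real part = -17/(2*4) = -2.1250
Imag part = 6.8557/(2*4) = 0.8570

-2.1250 ± 0.8570i


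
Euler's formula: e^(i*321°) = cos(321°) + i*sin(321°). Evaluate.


cos(321°) = 0.7771
sin(321°) = -0.6293

e^(i*321°) = 0.7771 - 0.6293i


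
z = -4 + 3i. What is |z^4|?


|z| = sqrt(16+9) = sqrt(25) = 5
|z^4| = |z|^4 = 5^4 = 625

|z^4| = 625


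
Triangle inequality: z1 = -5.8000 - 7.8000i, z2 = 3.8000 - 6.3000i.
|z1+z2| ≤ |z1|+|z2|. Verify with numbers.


|z1| = sqrt((-5.8)^2 + (-7.8)^2) = sqrt(94.48) = 9.7201
|z2| = sqrt(3.8^2 + (-6.3)^2) = sqrt(54.13) = 7.3573
z1+z2 = -2.0000 - 14.1000i
|z1+z2| = sqrt(202.81) = 14.2411
|z1|+|z2| = 9.7201 + 7.3573 = 17.0774

|z1+z2| = 14.2411 ≤ |z1|+|z2| = 17.0774 (verified)


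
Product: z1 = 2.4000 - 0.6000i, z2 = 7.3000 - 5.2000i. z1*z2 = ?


Real = 2.4*7.3 - (-0.6)*(-5.2) = 17.52 - 3.12 = 14.4
Imag = 2.4*(-5.2) + 7.3*(-0.6) = -12.48 - (4.38) = -16.86

14.4000 - 16.8600i


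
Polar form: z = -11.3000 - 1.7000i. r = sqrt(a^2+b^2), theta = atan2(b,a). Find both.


r = sqrt(127.69+2.89) = sqrt(130.58) = 11.4272
theta = atan2(-1.7, -11.3) = -171.4444 degrees

r = 11.4272, theta = -171.4444 degrees


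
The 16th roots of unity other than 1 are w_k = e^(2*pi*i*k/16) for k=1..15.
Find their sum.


With w = e^(2*pi*i/16), all 16 of the 16th roots of unity w^0 = 1, w, ..., w^(15) sum to 0: 1 + w + ... + w^(15) = (1 - w^16)/(1 - w) = 0 since w^16 = 1, w ≠ 1.
Removing the root 1: w + w^2 + ... + w^(15) = 0 - 1 = -1

Sum = -1


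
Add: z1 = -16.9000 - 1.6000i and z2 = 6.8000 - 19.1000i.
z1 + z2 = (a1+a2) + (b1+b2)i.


Real: -16.9 + 6.8 = -10.1
Imag: -1.6 - 19.1 = -20.7

-10.1000 - 20.7000i


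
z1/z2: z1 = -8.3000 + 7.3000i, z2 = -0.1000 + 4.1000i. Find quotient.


Conjugate of z2 = -0.1000 - 4.1000i
Numerator: (-8.3000 + 7.3000i)(-0.1000 - 4.1000i) = 30.7600 + 33.3000i
Denominator: (-0.1)^2 + 4.1^2 = 16.82
Result = (30.7600 + 33.3000i)/16.82

1.8288 + 1.9798i


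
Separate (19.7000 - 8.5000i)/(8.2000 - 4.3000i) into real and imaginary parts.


Multiply by conjugate: (19.7000 - 8.5000i)(8.2000 + 4.3000i) / (8.2^2 + (-4.3)^2)
Numerator real = 19.7*8.2 - (8.5)*(-4.3) = 198.09
Numerator imag = -8.5*8.2 - 19.7*(-4.3) = 15.01
Denominator = 85.73
Re(z) = 198.09/85.73 = 2.3106
Im(z) = 15.01/85.73 = 0.1751

Re(z) = 2.3106, Im(z) = 0.1751


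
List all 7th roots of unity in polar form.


The 7th roots of unity are cis(360k/7°) for k=0..6
Angle step = 360/7 = 51.4286°
Primitive root: cis(51.4286°)
Primitive root = 0.6235 + 0.7818i

7 roots at angles: 0°, 51.4286°, 102.8571°, 154.2857°, 205.7143°, 257.1429°, 308.5714°


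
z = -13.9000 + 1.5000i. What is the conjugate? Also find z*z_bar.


z_bar = -13.9000 - 1.5000i
z*z_bar = (-13.9)^2 + 1.5^2 = 193.21 + 2.25 = 195.46

z_bar = -13.9000 - 1.5000i, z*z_bar = 195.46


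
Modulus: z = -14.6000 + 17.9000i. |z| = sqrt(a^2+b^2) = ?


|z| = sqrt((-14.6)^2 + 17.9^2) = sqrt(213.16 + 320.41) = sqrt(533.57) = 23.0991

|z| = 23.0991


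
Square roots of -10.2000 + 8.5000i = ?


|z| = sqrt(104.04+72.25) = 13.2774
sqrt((|z|+a)/2) = sqrt((13.2774+(-10.2))/2) = sqrt(1.5387) = 1.2404
sqrt((|z|-a)/2) = sqrt((13.2774-(-10.2))/2) = sqrt(11.7387) = 3.4262

±(1.2404 + 3.4262i) i.e. 1.2404 + 3.4262i and -1.2404 - 3.4262i


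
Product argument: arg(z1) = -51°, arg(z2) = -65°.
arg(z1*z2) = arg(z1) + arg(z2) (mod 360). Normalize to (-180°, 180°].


arg(z1*z2) = -51° - 65° = -116°
Normalized to (-180°, 180°]: -116°

-116°


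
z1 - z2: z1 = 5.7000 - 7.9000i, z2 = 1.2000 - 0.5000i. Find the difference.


Real: 5.7 - 1.2 = 4.5
Imag: -7.9 + 0.5 = -7.4

4.5000 - 7.4000i


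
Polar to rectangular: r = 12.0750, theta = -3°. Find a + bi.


a = 12.0750*cos(-3°) = 12.0750*0.99863 = 12.0585
b = 12.0750*sin(-3°) = 12.0750*(-0.05234) = -0.6320

12.0585 - 0.6320i


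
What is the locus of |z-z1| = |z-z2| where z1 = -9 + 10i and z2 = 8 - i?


Equal distances means the locus is the perpendicular bisector of z1 and z2.
Midpoint = ((-9+8)/2, (10+(-1))/2) = (-0.5000, 4.5000)

Perpendicular bisector through (-0.5000, 4.5000)


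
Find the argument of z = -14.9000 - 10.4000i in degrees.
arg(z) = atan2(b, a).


Re = -14.9, Im = -10.4
arg = atan2(-10.4, -14.9) = -145.0855 degrees

arg(z) = -145.0855 degrees


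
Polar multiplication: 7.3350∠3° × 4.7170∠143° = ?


r = 7.3350 * 4.7170 = 34.5992
theta = 3° + 143° = 146° = 146° (mod 360)

34.5992 cis(146°)


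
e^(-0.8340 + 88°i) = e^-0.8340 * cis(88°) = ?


e^-0.8340 = 0.4343
cos(88°) = 0.0349
sin(88°) = 0.9994
Real = 0.4343*0.0349 = 0.0152
Imag = 0.4343*0.9994 = 0.4340

0.0152 + 0.4340i


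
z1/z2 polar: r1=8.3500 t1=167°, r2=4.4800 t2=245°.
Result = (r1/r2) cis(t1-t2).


r = 8.3500 / 4.4800 = 1.8638
theta = 167° - 245° = -78° = 282° (mod 360)

1.8638 cis(282°)


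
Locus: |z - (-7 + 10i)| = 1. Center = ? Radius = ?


|z - z0| = r is a circle with center z0 and radius r.
Center = (-7, 10), radius = 1

Circle with center (-7, 10) and radius 1


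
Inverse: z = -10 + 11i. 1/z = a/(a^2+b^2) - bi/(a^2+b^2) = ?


|z|^2 = 100+121 = 221
1/z = (-10 - 11i)/221

1/z = -0.0452 - 0.0498i


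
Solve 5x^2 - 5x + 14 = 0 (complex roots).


disc = (-5)^2 - 4*5*14 = 25 - 280 = -255
sqrt(|disc|) = sqrt(255) = 15.9687
Real part = 5/(2*5) = 0.5000
Imag part = 15.9687/(2*5) = 1.5969

0.5000 ± 1.5969i


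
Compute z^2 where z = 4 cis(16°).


r^2 = 4^2 = 16
n*theta = 2*16° = 32° = 32° (mod 360)
a = 16*cos(32°) = 13.5688
b = 16*sin(32°) = 8.4787

16 cis(32°) = 13.5688 + 8.4787i


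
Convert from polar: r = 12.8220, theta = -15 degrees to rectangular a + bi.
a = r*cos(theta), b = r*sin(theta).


a = 12.8220*cos(-15°) = 12.8220*0.965926 = 12.3851
b = 12.8220*sin(-15°) = 12.8220*(-0.25882) = -3.3186

12.3851 - 3.3186i


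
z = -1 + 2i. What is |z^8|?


|z| = sqrt(1+4) = sqrt(5) = 2.2361
|z^8| = |z|^8 = (sqrt(5))^8 = 5^4 = 625

|z^8| = 625


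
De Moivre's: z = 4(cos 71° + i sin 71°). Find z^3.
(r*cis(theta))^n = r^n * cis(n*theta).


r^3 = 4^3 = 64
n*theta = 3*71° = 213° = 213° (mod 360)
a = 64*cos(213°) = -53.6749
b = 64*sin(213°) = -34.8569

64 cis(213°) = -53.6749 - 34.8569i


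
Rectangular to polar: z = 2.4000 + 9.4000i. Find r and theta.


r = sqrt(5.76+88.36) = sqrt(94.12) = 9.7015
theta = atan2(9.4, 2.4) = 75.6773 degrees

r = 9.7015, theta = 75.6773 degrees


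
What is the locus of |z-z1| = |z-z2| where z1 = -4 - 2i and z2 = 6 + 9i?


Equal distances means the locus is the perpendicular bisector of z1 and z2.
Midpoint = ((-4+6)/2, (-2+9)/2) = (1.0000, 3.5000)

Perpendicular bisector through (1.0000, 3.5000)


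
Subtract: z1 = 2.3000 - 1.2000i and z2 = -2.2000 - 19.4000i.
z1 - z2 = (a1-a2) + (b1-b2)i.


Real: 2.3 + 2.2 = 4.5
Imag: -1.2 + 19.4 = 18.2

4.5000 + 18.2000i


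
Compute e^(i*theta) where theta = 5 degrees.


cos(5°) = 0.9962
sin(5°) = 0.0872

e^(i*5°) = 0.9962 + 0.0872i


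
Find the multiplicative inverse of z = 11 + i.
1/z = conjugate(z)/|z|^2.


|z|^2 = 121+1 = 122
1/z = (11 - 1i)/122

1/z = 0.0902 - 0.0082i


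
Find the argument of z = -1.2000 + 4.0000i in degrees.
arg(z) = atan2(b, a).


Re = -1.2, Im = 4
arg = atan2(4, -1.2) = 106.6992 degrees

arg(z) = 106.6992 degrees


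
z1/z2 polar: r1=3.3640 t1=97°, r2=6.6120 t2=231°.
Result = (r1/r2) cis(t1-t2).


r = 3.3640 / 6.6120 = 0.5088
theta = 97° - 231° = -134° = 226° (mod 360)

0.5088 cis(226°)


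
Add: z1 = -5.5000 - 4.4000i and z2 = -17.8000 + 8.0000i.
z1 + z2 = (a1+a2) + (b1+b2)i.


Real: -5.5 - 17.8 = -23.3
Imag: -4.4 + 8 = 3.6

-23.3000 + 3.6000i


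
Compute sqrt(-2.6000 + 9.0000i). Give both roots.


|z| = sqrt(6.76+81) = 9.3680
sqrt((|z|+a)/2) = sqrt((9.3680+(-2.6))/2) = sqrt(3.3840) = 1.8396
sqrt((|z|-a)/2) = sqrt((9.3680-(-2.6))/2) = sqrt(5.9840) = 2.4462

±(1.8396 + 2.4462i) i.e. 1.8396 + 2.4462i and -1.8396 - 2.4462i


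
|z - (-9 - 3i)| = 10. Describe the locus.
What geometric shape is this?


|z - z0| = r is a circle with center z0 and radius r.
Center = (-9, -3), radius = 10

Circle with center (-9, -3) and radius 10


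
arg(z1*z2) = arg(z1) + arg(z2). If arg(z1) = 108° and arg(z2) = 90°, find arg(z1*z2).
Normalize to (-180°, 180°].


arg(z1*z2) = 108° + 90° = 198°
Normalized to (-180°, 180°]: -162°

-162°


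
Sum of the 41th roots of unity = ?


The sum of all 41th roots of unity is 0.
Geometric series: (1 - w^41)/(1 - w) = (1-1)/(1-w) = 0 since w^41 = 1, w ≠ 1.
Alternatively: coefficient of z^40 in z^41 - 1 is 0.

0


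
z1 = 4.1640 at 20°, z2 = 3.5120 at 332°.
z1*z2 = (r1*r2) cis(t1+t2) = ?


r = 4.1640 * 3.5120 = 14.6240
theta = 20° + 332° = 352° = 352° (mod 360)

14.6240 cis(352°)


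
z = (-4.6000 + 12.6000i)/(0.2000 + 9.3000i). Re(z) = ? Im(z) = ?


Multiply by conjugate: (-4.6000 + 12.6000i)(0.2000 - 9.3000i) / (0.2^2 + 9.3^2)
Numerator real = -4.6*0.2 + 12.6*9.3 = 116.26
Numerator imag = 12.6*0.2 - (-4.6)*9.3 = 45.3
Denominator = 86.53
Re(z) = 116.26/86.53 = 1.3436
Im(z) = 45.3/86.53 = 0.5235

Re(z) = 1.3436, Im(z) = 0.5235


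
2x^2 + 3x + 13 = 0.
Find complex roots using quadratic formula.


disc = 3^2 - 4*2*13 = 9 - 104 = -95
sqrt(|disc|) = sqrt(95) = 9.7468
Real part = -3/(2*2) = -0.7500
Imag part = 9.7468/(2*2) = 2.4367

-0.7500 ± 2.4367i


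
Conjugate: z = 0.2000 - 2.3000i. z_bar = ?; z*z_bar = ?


z_bar = 0.2000 + 2.3000i
z*z_bar = 0.2^2 + (-2.3)^2 = 0.04 + 5.29 = 5.33

z_bar = 0.2000 + 2.3000i, z*z_bar = 5.33


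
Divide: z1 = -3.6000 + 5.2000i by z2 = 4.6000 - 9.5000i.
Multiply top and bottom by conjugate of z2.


Conjugate of z2 = 4.6000 + 9.5000i
Numerator: (-3.6000 + 5.2000i)(4.6000 + 9.5000i) = -65.9600 - 10.2800i
Denominator: 4.6^2 + (-9.5)^2 = 111.41
Result = (-65.9600 - 10.2800i)/111.41

-0.5920 - 0.0923i


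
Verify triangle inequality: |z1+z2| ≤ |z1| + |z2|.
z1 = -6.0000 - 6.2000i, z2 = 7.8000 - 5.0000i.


|z1| = sqrt((-6)^2 + (-6.2)^2) = sqrt(74.44) = 8.6279
|z2| = sqrt(7.8^2 + (-5)^2) = sqrt(85.84) = 9.2650
z1+z2 = 1.8000 - 11.2000i
|z1+z2| = sqrt(128.68) = 11.3437
|z1|+|z2| = 8.6279 + 9.2650 = 17.8929

|z1+z2| = 11.3437 ≤ |z1|+|z2| = 17.8929 (verified)


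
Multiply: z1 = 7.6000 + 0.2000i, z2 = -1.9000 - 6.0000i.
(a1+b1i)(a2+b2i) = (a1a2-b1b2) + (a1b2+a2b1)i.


Real = 7.6*(-1.9) - 0.2*(-6) = -14.44 - (-1.2) = -13.24
Imag = 7.6*(-6) - (1.9)*0.2 = -45.6 - (0.38) = -45.98

-13.2400 - 45.9800i


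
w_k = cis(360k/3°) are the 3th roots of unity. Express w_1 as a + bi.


Angle = 360*1/3 = 120°
a = cos(120°) = -0.5000
b = sin(120°) = 0.8660

-0.5000 + 0.8660i


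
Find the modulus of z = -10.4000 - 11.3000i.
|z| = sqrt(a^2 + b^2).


|z| = sqrt((-10.4)^2 + (-11.3)^2) = sqrt(108.16 + 127.69) = sqrt(235.85) = 15.3574

|z| = 15.3574


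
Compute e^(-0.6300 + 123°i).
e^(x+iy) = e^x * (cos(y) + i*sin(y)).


e^-0.6300 = 0.5326
cos(123°) = -0.5446
sin(123°) = 0.8387
Real = 0.5326*(-0.5446) = -0.2901
Imag = 0.5326*0.8387 = 0.4467

-0.2901 + 0.4467i


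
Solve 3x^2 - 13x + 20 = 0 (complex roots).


disc = (-13)^2 - 4*3*20 = 169 - 240 = -71
sqrt(|disc|) = sqrt(71) = 8.4261
Real part = 13/(2*3) = 2.1667
Imag part = 8.4261/(2*3) = 1.4044

2.1667 ± 1.4044i


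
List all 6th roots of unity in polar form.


The 6th roots of unity are cis(360k/6°) for k=0..5
Angle step = 360/6 = 60°
Primitive root: cis(60°)
Primitive root = 0.5000 + 0.8660i

6 roots at angles: 0°, 60°, 120°, 180°, 240°, 300°


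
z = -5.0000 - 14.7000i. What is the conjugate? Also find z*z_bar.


z_bar = -5.0000 + 14.7000i
z*z_bar = (-5)^2 + (-14.7)^2 = 25 + 216.09 = 241.09

z_bar = -5.0000 + 14.7000i, z*z_bar = 241.09


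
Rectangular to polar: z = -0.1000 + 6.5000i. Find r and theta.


r = sqrt(0.01+42.25) = sqrt(42.26) = 6.5008
theta = atan2(6.5, -0.1) = 90.8814 degrees

r = 6.5008, theta = 90.8814 degrees


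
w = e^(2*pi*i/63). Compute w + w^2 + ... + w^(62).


With w = e^(2*pi*i/63), all 63 of the 63th roots of unity w^0 = 1, w, ..., w^(62) sum to 0: 1 + w + ... + w^(62) = (1 - w^63)/(1 - w) = 0 since w^63 = 1, w ≠ 1.
Removing the root 1: w + w^2 + ... + w^(62) = 0 - 1 = -1

Sum = -1


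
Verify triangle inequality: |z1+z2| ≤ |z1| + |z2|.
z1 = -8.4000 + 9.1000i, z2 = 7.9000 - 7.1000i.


|z1| = sqrt((-8.4)^2 + 9.1^2) = sqrt(153.37) = 12.3843
|z2| = sqrt(7.9^2 + (-7.1)^2) = sqrt(112.82) = 10.6217
z1+z2 = -0.5000 + 2.0000i
|z1+z2| = sqrt(4.25) = 2.0616
|z1|+|z2| = 12.3843 + 10.6217 = 23.0060

|z1+z2| = 2.0616 ≤ |z1|+|z2| = 23.0060 (verified)


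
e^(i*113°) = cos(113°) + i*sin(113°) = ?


cos(113°) = -0.3907
sin(113°) = 0.9205

e^(i*113°) = -0.3907 + 0.9205i


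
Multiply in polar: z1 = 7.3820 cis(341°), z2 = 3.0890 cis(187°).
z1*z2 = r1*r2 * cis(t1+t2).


r = 7.3820 * 3.0890 = 22.8030
theta = 341° + 187° = 528° = 168° (mod 360)

22.8030 cis(168°)


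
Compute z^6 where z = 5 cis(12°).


r^6 = 5^6 = 15625
n*theta = 6*12° = 72° = 72° (mod 360)
a = 15625*cos(72°) = 4828.3905
b = 15625*sin(72°) = 14860.2581

15625 cis(72°) = 4828.3905 + 14860.2581i


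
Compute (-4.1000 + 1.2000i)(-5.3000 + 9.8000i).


Real = -4.1*(-5.3) - 1.2*9.8 = 21.73 - 11.76 = 9.97
Imag = -4.1*9.8 - (5.3)*1.2 = -40.18 - (6.36) = -46.54

9.9700 - 46.5400i


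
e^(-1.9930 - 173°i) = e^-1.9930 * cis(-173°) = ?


e^-1.9930 = 0.1363
cos(-173°) = -0.9925
sin(-173°) = -0.1219
Real = 0.1363*(-0.9925) = -0.1353
Imag = 0.1363*(-0.1219) = -0.0166

-0.1353 - 0.0166i


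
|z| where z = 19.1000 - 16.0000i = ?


|z| = sqrt(19.1^2 + (-16)^2) = sqrt(364.81 + 256) = sqrt(620.81) = 24.9161

|z| = 24.9161


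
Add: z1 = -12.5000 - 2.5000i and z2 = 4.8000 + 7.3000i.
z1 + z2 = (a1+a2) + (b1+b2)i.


Real: -12.5 + 4.8 = -7.7
Imag: -2.5 + 7.3 = 4.8

-7.7000 + 4.8000i


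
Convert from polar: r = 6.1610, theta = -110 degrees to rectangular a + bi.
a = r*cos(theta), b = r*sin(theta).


a = 6.1610*cos(-110°) = 6.1610*(-0.34202) = -2.1072
b = 6.1610*sin(-110°) = 6.1610*(-0.93969) = -5.7894

-2.1072 - 5.7894i


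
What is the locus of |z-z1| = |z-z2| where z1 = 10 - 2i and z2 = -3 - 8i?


Equal distances means the locus is the perpendicular bisector of z1 and z2.
Midpoint = ((10+(-3))/2, (-2+(-8))/2) = (3.5000, -5.0000)

Perpendicular bisector through (3.5000, -5.0000)


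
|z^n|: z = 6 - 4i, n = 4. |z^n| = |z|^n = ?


|z| = sqrt(36+16) = sqrt(52) = 7.2111
|z^4| = |z|^4 = (sqrt(52))^4 = 52^2 = 2704

|z^4| = 2704


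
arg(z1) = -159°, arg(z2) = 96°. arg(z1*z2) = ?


arg(z1*z2) = -159° + 96° = -63°
Normalized to (-180°, 180°]: -63°

-63°


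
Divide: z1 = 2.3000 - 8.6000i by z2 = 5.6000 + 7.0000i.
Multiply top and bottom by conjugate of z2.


Conjugate of z2 = 5.6000 - 7.0000i
Numerator: (2.3000 - 8.6000i)(5.6000 - 7.0000i) = -47.3200 - 64.2600i
Denominator: 5.6^2 + 7^2 = 80.36
Result = (-47.3200 - 64.2600i)/80.36

-0.5889 - 0.7997i


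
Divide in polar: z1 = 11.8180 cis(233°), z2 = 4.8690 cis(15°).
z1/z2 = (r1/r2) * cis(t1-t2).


r = 11.8180 / 4.8690 = 2.4272
theta = 233° - 15° = 218° = 218° (mod 360)

2.4272 cis(218°)


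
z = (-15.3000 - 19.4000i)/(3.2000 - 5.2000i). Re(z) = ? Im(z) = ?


Multiply by conjugate: (-15.3000 - 19.4000i)(3.2000 + 5.2000i) / (3.2^2 + (-5.2)^2)
Numerator real = -15.3*3.2 - (19.4)*(-5.2) = 51.92
Numerator imag = -19.4*3.2 - (-15.3)*(-5.2) = -141.64
Denominator = 37.28
Re(z) = 51.92/37.28 = 1.3927
Im(z) = -141.64/37.28 = -3.7994

Re(z) = 1.3927, Im(z) = -3.7994


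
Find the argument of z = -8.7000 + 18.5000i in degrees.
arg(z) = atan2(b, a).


Re = -8.7, Im = 18.5
arg = atan2(18.5, -8.7) = 115.1862 degrees

arg(z) = 115.1862 degrees


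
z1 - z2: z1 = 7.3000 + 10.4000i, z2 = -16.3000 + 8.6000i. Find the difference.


Real: 7.3 + 16.3 = 23.6
Imag: 10.4 - 8.6 = 1.8

23.6000 + 1.8000i


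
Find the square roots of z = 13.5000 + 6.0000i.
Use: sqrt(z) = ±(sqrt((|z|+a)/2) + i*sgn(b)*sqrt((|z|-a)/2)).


|z| = sqrt(182.25+36) = 14.7733
sqrt((|z|+a)/2) = sqrt((14.7733+13.5)/2) = sqrt(14.1366) = 3.7599
sqrt((|z|-a)/2) = sqrt((14.7733-13.5)/2) = sqrt(0.6366) = 0.7979

±(3.7599 + 0.7979i) i.e. 3.7599 + 0.7979i and -3.7599 - 0.7979i


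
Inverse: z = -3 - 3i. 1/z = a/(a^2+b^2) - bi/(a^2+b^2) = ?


|z|^2 = 9+9 = 18
1/z = (-3 + 3i)/18

1/z = -0.1667 + 0.1667i


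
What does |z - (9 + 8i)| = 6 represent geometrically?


|z - z0| = r is a circle with center z0 and radius r.
Center = (9, 8), radius = 6

Circle with center (9, 8) and radius 6


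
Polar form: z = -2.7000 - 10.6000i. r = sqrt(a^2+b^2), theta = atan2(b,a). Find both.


r = sqrt(7.29+112.36) = sqrt(119.65) = 10.9385
theta = atan2(-10.6, -2.7) = -104.2903 degrees

r = 10.9385, theta = -104.2903 degrees


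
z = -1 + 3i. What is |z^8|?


|z| = sqrt(1+9) = sqrt(10) = 3.1623
|z^8| = |z|^8 = (sqrt(10))^8 = 10^4 = 10000

|z^8| = 10000


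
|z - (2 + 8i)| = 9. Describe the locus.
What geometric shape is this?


|z - z0| = r is a circle with center z0 and radius r.
Center = (2, 8), radius = 9

Circle with center (2, 8) and radius 9


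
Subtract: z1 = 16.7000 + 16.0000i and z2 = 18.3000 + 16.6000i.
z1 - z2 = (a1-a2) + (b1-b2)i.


Real: 16.7 - 18.3 = -1.6
Imag: 16 - 16.6 = -0.6

-1.6000 - 0.6000i


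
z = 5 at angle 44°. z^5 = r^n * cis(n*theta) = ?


r^5 = 5^5 = 3125
n*theta = 5*44° = 220° = 220° (mod 360)
a = 3125*cos(220°) = -2393.8889
b = 3125*sin(220°) = -2008.7113

3125 cis(220°) = -2393.8889 - 2008.7113i


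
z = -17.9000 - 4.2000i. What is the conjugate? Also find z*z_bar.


z_bar = -17.9000 + 4.2000i
z*z_bar = (-17.9)^2 + (-4.2)^2 = 320.41 + 17.64 = 338.05

z_bar = -17.9000 + 4.2000i, z*z_bar = 338.05


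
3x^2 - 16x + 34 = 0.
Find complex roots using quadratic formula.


disc = (-16)^2 - 4*3*34 = 256 - 408 = -152
sqrt(|disc|) = sqrt(152) = 12.3288
Real part = 16/(2*3) = 2.6667
Imag part = 12.3288/(2*3) = 2.0548

2.6667 ± 2.0548i


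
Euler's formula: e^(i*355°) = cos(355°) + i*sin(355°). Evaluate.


cos(355°) = 0.9962
sin(355°) = -0.0872

e^(i*355°) = 0.9962 - 0.0872i


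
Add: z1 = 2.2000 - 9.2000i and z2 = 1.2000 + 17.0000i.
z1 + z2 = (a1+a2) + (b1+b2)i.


Real: 2.2 + 1.2 = 3.4
Imag: -9.2 + 17 = 7.8

3.4000 + 7.8000i


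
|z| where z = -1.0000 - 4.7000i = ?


|z| = sqrt((-1)^2 + (-4.7)^2) = sqrt(1 + 22.09) = sqrt(23.09) = 4.8052

|z| = 4.8052


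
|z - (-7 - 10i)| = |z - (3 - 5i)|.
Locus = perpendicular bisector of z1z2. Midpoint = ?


Equal distances means the locus is the perpendicular bisector of z1 and z2.
Midpoint = ((-7+3)/2, (-10+(-5))/2) = (-2.0000, -7.5000)

Perpendicular bisector through (-2.0000, -7.5000)


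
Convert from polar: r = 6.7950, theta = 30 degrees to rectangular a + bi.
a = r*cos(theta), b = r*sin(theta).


a = 6.7950*cos(30°) = 6.7950*0.866025 = 5.8846
b = 6.7950*sin(30°) = 6.7950*0.5 = 3.3975

5.8846 + 3.3975i


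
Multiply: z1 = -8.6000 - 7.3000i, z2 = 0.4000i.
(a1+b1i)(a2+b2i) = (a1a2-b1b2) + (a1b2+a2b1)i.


Real = -8.6*0 - (-7.3)*0.4 = 0 - (-2.92) = 2.92
Imag = -8.6*0.4 + 0*(-7.3) = -3.44 + 0 = -3.44

2.9200 - 3.4400i


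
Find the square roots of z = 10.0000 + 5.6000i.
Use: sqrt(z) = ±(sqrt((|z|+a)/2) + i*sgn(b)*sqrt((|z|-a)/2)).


|z| = sqrt(100+31.36) = 11.4612
sqrt((|z|+a)/2) = sqrt((11.4612+10)/2) = sqrt(10.7306) = 3.2758
sqrt((|z|-a)/2) = sqrt((11.4612-10)/2) = sqrt(0.7306) = 0.8548

±(3.2758 + 0.8548i) i.e. 3.2758 + 0.8548i and -3.2758 - 0.8548i


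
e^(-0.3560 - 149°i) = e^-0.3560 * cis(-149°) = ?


e^-0.3560 = 0.7005
cos(-149°) = -0.85717
sin(-149°) = -0.515
Real = 0.7005*(-0.85717) = -0.6004
Imag = 0.7005*(-0.515) = -0.3608

-0.6004 - 0.3608i


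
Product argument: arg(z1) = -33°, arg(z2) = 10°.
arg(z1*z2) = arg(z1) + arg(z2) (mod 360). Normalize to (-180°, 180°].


arg(z1*z2) = -33° + 10° = -23°
Normalized to (-180°, 180°]: -23°

-23°


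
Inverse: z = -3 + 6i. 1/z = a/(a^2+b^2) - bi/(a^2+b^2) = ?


|z|^2 = 9+36 = 45
1/z = (-3 - 6i)/45

1/z = -0.0667 - 0.1333i


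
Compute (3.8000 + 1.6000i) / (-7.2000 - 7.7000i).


Conjugate of z2 = -7.2000 + 7.7000i
Numerator: (3.8000 + 1.6000i)(-7.2000 + 7.7000i) = -39.6800 + 17.7400i
Denominator: (-7.2)^2 + (-7.7)^2 = 111.13
Result = (-39.6800 + 17.7400i)/111.13

-0.3571 + 0.1596i


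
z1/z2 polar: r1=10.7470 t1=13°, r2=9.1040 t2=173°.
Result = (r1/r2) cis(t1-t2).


r = 10.7470 / 9.1040 = 1.1805
theta = 13° - 173° = -160° = 200° (mod 360)

1.1805 cis(200°)


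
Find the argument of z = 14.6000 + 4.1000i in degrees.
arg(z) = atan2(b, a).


Re = 14.6, Im = 4.1
arg = atan2(4.1, 14.6) = 15.6859 degrees

arg(z) = 15.6859 degrees


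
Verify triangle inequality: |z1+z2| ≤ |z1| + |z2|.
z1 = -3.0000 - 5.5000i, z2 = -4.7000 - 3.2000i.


|z1| = sqrt((-3)^2 + (-5.5)^2) = sqrt(39.25) = 6.2650
|z2| = sqrt((-4.7)^2 + (-3.2)^2) = sqrt(32.33) = 5.6859
z1+z2 = -7.7000 - 8.7000i
|z1+z2| = sqrt(134.98) = 11.6181
|z1|+|z2| = 6.2650 + 5.6859 = 11.9509

|z1+z2| = 11.6181 ≤ |z1|+|z2| = 11.9509 (verified)


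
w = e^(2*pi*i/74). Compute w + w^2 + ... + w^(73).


With w = e^(2*pi*i/74), all 74 of the 74th roots of unity w^0 = 1, w, ..., w^(73) sum to 0: 1 + w + ... + w^(73) = (1 - w^74)/(1 - w) = 0 since w^74 = 1, w ≠ 1.
Removing the root 1: w + w^2 + ... + w^(73) = 0 - 1 = -1

Sum = -1


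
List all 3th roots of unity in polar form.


The 3th roots of unity are cis(360k/3°) for k=0..2
Angle step = 360/3 = 120°
Primitive root: cis(120°)
Primitive root = -0.5000 + 0.8660i

3 roots at angles: 0°, 120°, 240°


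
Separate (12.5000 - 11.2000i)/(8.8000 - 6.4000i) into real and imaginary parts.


Multiply by conjugate: (12.5000 - 11.2000i)(8.8000 + 6.4000i) / (8.8^2 + (-6.4)^2)
Numerator real = 12.5*8.8 - (11.2)*(-6.4) = 181.68
Numerator imag = -11.2*8.8 - 12.5*(-6.4) = -18.56
Denominator = 118.4
Re(z) = 181.68/118.4 = 1.5345
Im(z) = -18.56/118.4 = -0.1568

Re(z) = 1.5345, Im(z) = -0.1568


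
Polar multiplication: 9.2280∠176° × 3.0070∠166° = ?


r = 9.2280 * 3.0070 = 27.7486
theta = 176° + 166° = 342° = 342° (mod 360)

27.7486 cis(342°)


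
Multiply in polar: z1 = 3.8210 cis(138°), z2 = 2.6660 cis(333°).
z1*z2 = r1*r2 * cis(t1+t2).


r = 3.8210 * 2.6660 = 10.1868
theta = 138° + 333° = 471° = 111° (mod 360)

10.1868 cis(111°)


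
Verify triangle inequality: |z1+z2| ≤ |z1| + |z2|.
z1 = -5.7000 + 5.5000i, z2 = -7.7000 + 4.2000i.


|z1| = sqrt((-5.7)^2 + 5.5^2) = sqrt(62.74) = 7.9209
|z2| = sqrt((-7.7)^2 + 4.2^2) = sqrt(76.93) = 8.7710
z1+z2 = -13.4000 + 9.7000i
|z1+z2| = sqrt(273.65) = 16.5424
|z1|+|z2| = 7.9209 + 8.7710 = 16.6919

|z1+z2| = 16.5424 ≤ |z1|+|z2| = 16.6919 (verified)


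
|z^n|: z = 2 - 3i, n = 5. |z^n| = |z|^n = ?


|z| = sqrt(4+9) = sqrt(13) = 3.6056
|z^5| = |z|^5 = (sqrt(13))^5 = 13^2 * sqrt(13) = 169*sqrt(13)

|z^5| = 169*sqrt(13) ≈ 609.3382


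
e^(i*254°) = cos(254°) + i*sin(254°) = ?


cos(254°) = -0.2756
sin(254°) = -0.9613

e^(i*254°) = -0.2756 - 0.9613i


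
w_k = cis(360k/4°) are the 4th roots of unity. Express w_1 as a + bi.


Angle = 360*1/4 = 90°
a = cos(90°) = 0
b = sin(90°) = 1.0000

0 + 1.0000i


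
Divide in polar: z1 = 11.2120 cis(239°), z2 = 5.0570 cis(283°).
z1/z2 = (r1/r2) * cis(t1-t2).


r = 11.2120 / 5.0570 = 2.2171
theta = 239° - 283° = -44° = 316° (mod 360)

2.2171 cis(316°)


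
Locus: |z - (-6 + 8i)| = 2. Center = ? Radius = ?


|z - z0| = r is a circle with center z0 and radius r.
Center = (-6, 8), radius = 2

Circle with center (-6, 8) and radius 2


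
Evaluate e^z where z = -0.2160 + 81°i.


e^-0.2160 = 0.8057
cos(81°) = 0.1564
sin(81°) = 0.9877
Real = 0.8057*0.1564 = 0.1260
Imag = 0.8057*0.9877 = 0.7958

0.1260 + 0.7958i


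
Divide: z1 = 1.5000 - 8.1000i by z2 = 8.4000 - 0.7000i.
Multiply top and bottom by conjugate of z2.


Conjugate of z2 = 8.4000 + 0.7000i
Numerator: (1.5000 - 8.1000i)(8.4000 + 0.7000i) = 18.2700 - 66.9900i
Denominator: 8.4^2 + (-0.7)^2 = 71.05
Result = (18.2700 - 66.9900i)/71.05

0.2571 - 0.9429i


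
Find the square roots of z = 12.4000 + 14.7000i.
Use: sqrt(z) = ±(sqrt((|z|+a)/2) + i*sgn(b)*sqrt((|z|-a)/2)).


|z| = sqrt(153.76+216.09) = 19.2315
sqrt((|z|+a)/2) = sqrt((19.2315+12.4)/2) = sqrt(15.8157) = 3.9769
sqrt((|z|-a)/2) = sqrt((19.2315-12.4)/2) = sqrt(3.4157) = 1.8482

±(3.9769 + 1.8482i) i.e. 3.9769 + 1.8482i and -3.9769 - 1.8482i


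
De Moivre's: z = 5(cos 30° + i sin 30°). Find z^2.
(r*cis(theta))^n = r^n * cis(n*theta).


r^2 = 5^2 = 25
n*theta = 2*30° = 60° = 60° (mod 360)
a = 25*cos(60°) = 12.5000
b = 25*sin(60°) = 21.6506

25 cis(60°) = 12.5000 + 21.6506i


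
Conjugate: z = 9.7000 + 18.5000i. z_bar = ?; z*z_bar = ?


z_bar = 9.7000 - 18.5000i
z*z_bar = 9.7^2 + 18.5^2 = 94.09 + 342.25 = 436.34

z_bar = 9.7000 - 18.5000i, z*z_bar = 436.34


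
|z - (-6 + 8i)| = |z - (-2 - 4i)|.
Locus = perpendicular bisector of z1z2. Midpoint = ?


Equal distances means the locus is the perpendicular bisector of z1 and z2.
Midpoint = ((-6+(-2))/2, (8+(-4))/2) = (-4.0000, 2.0000)

Perpendicular bisector through (-4.0000, 2.0000)


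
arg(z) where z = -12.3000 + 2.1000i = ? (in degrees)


Re = -12.3, Im = 2.1
arg = atan2(2.1, -12.3) = 170.3112 degrees

arg(z) = 170.3112 degrees


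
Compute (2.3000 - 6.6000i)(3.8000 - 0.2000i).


Real = 2.3*3.8 - (-6.6)*(-0.2) = 8.74 - 1.32 = 7.42
Imag = 2.3*(-0.2) + 3.8*(-6.6) = -0.46 - (25.08) = -25.54

7.4200 - 25.5400i


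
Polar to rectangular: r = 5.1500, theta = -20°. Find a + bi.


a = 5.1500*cos(-20°) = 5.1500*0.93969 = 4.8394
b = 5.1500*sin(-20°) = 5.1500*(-0.34202) = -1.7614

4.8394 - 1.7614i


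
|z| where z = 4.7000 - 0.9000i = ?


|z| = sqrt(4.7^2 + (-0.9)^2) = sqrt(22.09 + 0.81) = sqrt(22.9) = 4.7854

|z| = 4.7854


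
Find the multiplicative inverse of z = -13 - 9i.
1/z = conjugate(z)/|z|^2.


|z|^2 = 169+81 = 250
1/z = (-13 + 9i)/250

1/z = -0.0520 + 0.0360i


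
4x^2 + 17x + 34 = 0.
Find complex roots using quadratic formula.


disc = 17^2 - 4*4*34 = 289 - 544 = -255
sqrt(|disc|) = sqrt(255) = 15.9687
Real part = -17/(2*4) = -2.1250
Imag part = 15.9687/(2*4) = 1.9961

-2.1250 ± 1.9961i


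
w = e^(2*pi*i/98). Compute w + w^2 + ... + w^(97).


With w = e^(2*pi*i/98), all 98 of the 98th roots of unity w^0 = 1, w, ..., w^(97) sum to 0: 1 + w + ... + w^(97) = (1 - w^98)/(1 - w) = 0 since w^98 = 1, w ≠ 1.
Removing the root 1: w + w^2 + ... + w^(97) = 0 - 1 = -1

Sum = -1


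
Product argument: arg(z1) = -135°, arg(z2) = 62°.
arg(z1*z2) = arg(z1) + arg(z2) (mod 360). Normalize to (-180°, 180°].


arg(z1*z2) = -135° + 62° = -73°
Normalized to (-180°, 180°]: -73°

-73°


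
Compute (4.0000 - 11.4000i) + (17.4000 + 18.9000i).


Real: 4 + 17.4 = 21.4
Imag: -11.4 + 18.9 = 7.5

21.4000 + 7.5000i


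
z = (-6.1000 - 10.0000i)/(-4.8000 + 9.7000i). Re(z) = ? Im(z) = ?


Multiply by conjugate: (-6.1000 - 10.0000i)(-4.8000 - 9.7000i) / ((-4.8)^2 + 9.7^2)
Numerator real = -6.1*(-4.8) - (10)*9.7 = -67.72
Numerator imag = -10*(-4.8) - (-6.1)*9.7 = 107.17
Denominator = 117.13
Re(z) = -67.72/117.13 = -0.5782
Im(z) = 107.17/117.13 = 0.9150

Re(z) = -0.5782, Im(z) = 0.9150


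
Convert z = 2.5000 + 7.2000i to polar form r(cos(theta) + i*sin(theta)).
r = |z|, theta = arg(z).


r = sqrt(6.25+51.84) = sqrt(58.09) = 7.6217
theta = atan2(7.2, 2.5) = 70.8519 degrees

r = 7.6217, theta = 70.8519 degrees


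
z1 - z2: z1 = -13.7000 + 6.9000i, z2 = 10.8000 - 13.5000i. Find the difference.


Real: -13.7 - 10.8 = -24.5
Imag: 6.9 + 13.5 = 20.4

-24.5000 + 20.4000i


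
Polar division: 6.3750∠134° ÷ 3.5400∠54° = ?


r = 6.3750 / 3.5400 = 1.8008
theta = 134° - 54° = 80° = 80° (mod 360)

1.8008 cis(80°)


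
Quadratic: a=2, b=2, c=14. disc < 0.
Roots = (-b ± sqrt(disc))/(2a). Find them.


disc = 2^2 - 4*2*14 = 4 - 112 = -108
sqrt(|disc|) = sqrt(108) = 10.3923
Real part = -2/(2*2) = -0.5000
Imag part = 10.3923/(2*2) = 2.5981

-0.5000 ± 2.5981i


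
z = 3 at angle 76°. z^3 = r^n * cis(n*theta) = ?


r^3 = 3^3 = 27
n*theta = 3*76° = 228° = 228° (mod 360)
a = 27*cos(228°) = -18.0665
b = 27*sin(228°) = -20.0649

27 cis(228°) = -18.0665 - 20.0649i


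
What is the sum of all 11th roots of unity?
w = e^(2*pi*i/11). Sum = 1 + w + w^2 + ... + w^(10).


The sum of all 11th roots of unity is 0.
Geometric series: (1 - w^11)/(1 - w) = (1-1)/(1-w) = 0 since w^11 = 1, w ≠ 1.
Alternatively: coefficient of z^10 in z^11 - 1 is 0.

0


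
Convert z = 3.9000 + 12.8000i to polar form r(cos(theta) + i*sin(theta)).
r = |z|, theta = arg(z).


r = sqrt(15.21+163.84) = sqrt(179.05) = 13.3810
theta = atan2(12.8, 3.9) = 73.0547 degrees

r = 13.3810, theta = 73.0547 degrees


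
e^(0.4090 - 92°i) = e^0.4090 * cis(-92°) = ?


e^0.4090 = 1.5053
cos(-92°) = -0.0349
sin(-92°) = -0.9994
Real = 1.5053*(-0.0349) = -0.0525
Imag = 1.5053*(-0.9994) = -1.5044

-0.0525 - 1.5044i


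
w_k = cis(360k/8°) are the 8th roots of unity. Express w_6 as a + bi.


Angle = 360*6/8 = 270°
a = cos(270°) = 0
b = sin(270°) = -1.0000

0 - 1.0000i


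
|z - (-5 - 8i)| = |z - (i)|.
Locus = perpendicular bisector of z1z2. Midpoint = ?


Equal distances means the locus is the perpendicular bisector of z1 and z2.
Midpoint = ((-5+0)/2, (-8+1)/2) = (-2.5000, -3.5000)

Perpendicular bisector through (-2.5000, -3.5000)


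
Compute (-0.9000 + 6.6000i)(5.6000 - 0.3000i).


Real = -0.9*5.6 - 6.6*(-0.3) = -5.04 - (-1.98) = -3.06
Imag = -0.9*(-0.3) + 5.6*6.6 = 0.27 + 36.96 = 37.23

-3.0600 + 37.2300i


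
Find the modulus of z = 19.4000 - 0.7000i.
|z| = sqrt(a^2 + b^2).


|z| = sqrt(19.4^2 + (-0.7)^2) = sqrt(376.36 + 0.49) = sqrt(376.85) = 19.4126

|z| = 19.4126


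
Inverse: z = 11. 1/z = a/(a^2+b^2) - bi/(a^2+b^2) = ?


|z|^2 = 121+0 = 121
1/z = (11 - 0i)/121

1/z = 0.0909 + 0i
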